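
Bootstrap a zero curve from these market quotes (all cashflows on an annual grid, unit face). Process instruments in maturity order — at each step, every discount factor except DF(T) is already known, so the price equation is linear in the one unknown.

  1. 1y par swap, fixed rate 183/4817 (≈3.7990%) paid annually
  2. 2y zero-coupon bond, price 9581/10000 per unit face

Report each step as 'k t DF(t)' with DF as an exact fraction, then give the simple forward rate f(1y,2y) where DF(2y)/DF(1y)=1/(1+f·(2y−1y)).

1 1 4817/5000
2 2 9581/10000
f(1y,2y) = ((4817/5000)/(9581/10000) − 1)/(1) = 53/9581 ≈ 0.5532%

step 1 [1y] swap r/1=183/4817: DF=(1 − 183/4817·(0))/(1+183/4817) = 4817/5000 ≈ 0.963400
step 2 [2y] zero: DF = P = 9581/10000 ≈ 0.958100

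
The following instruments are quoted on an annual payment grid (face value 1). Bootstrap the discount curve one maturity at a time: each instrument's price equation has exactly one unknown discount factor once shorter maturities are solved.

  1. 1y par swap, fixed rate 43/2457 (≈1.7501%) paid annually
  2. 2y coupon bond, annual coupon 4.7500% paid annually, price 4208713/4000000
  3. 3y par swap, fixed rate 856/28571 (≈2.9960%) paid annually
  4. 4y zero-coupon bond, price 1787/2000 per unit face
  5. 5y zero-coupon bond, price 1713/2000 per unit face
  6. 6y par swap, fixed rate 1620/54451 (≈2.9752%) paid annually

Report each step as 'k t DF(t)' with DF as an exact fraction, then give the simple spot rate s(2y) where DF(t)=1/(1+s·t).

1 1 2457/2500
2 2 9599/10000
3 3 1143/1250
4 4 1787/2000
5 5 1713/2000
6 6 419/500
s(2y) = (1/(9599/10000) − 1)/(2) = 401/19198 ≈ 2.0888%

step 1 [1y] swap r/1=43/2457: DF=(1 − 43/2457·(0))/(1+43/2457) = 2457/2500 ≈ 0.982800
step 2 [2y] bond c/1=19/400: DF=(4208713/4000000 − 19/400·(0.982800))/(1+19/400) = 9599/10000 ≈ 0.959900
step 3 [3y] swap r/1=856/28571: DF=(1 − 856/28571·(0.982800+0.959900))/(1+856/28571) = 1143/1250 ≈ 0.914400
step 4 [4y] zero: DF = P = 1787/2000 ≈ 0.893500
step 5 [5y] zero: DF = P = 1713/2000 ≈ 0.856500
step 6 [6y] swap r/1=1620/54451: DF=(1 − 1620/54451·(0.982800+0.959900+0.914400+0.893500+0.856500))/(1+1620/54451) = 419/500 ≈ 0.838000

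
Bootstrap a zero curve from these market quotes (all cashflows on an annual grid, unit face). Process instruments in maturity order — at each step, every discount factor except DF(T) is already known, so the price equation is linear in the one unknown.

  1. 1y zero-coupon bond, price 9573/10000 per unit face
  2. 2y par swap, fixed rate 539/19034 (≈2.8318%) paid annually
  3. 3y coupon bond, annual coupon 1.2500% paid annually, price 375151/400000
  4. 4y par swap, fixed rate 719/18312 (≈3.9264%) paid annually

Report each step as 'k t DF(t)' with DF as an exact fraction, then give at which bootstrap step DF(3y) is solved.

step 1 [1y] zero: DF = P = 9573/10000 ≈ 0.957300
step 2 [2y] swap r/1=539/19034: DF=(1 − 539/19034·(0.957300))/(1+539/19034) = 9461/10000 ≈ 0.946100
step 3 [3y] bond c/1=1/80: DF=(375151/400000 − 1/80·(0.957300+0.946100))/(1+1/80) = 2257/2500 ≈ 0.902800
step 4 [4y] swap r/1=719/18312: DF=(1 − 719/18312·(0.957300+0.946100+0.902800))/(1+719/18312) = 4281/5000 ≈ 0.856200

1 1 9573/10000
2 2 9461/10000
3 3 2257/2500
4 4 4281/5000
DF(3y) is solved at step 3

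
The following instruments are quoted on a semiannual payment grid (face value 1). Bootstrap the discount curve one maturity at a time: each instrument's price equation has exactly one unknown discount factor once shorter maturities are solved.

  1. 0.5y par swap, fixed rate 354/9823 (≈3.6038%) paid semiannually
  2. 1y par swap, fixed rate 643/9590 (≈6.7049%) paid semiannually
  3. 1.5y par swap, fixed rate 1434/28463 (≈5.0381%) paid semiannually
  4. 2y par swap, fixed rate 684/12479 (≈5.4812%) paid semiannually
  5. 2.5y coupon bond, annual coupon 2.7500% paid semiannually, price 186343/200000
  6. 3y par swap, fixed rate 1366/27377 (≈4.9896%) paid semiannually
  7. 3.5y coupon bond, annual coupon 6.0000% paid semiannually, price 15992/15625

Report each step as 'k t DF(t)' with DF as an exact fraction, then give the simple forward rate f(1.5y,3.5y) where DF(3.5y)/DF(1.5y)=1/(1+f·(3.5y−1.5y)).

1 1/2 9823/10000
2 1 9357/10000
3 3/2 9283/10000
4 2 4487/5000
5 5/2 8683/10000
6 3 4317/5000
7 7/2 4171/5000
f(1.5y,3.5y) = ((9283/10000)/(4171/5000) − 1)/(2) = 941/16684 ≈ 5.6401%

step 1 [0.5y] swap r/2=177/9823: DF=(1 − 177/9823·(0))/(1+177/9823) = 9823/10000 ≈ 0.982300
step 2 [1y] swap r/2=643/19180: DF=(1 − 643/19180·(0.982300))/(1+643/19180) = 9357/10000 ≈ 0.935700
step 3 [1.5y] swap r/2=717/28463: DF=(1 − 717/28463·(0.982300+0.935700))/(1+717/28463) = 9283/10000 ≈ 0.928300
step 4 [2y] swap r/2=342/12479: DF=(1 − 342/12479·(0.982300+0.935700+0.928300))/(1+342/12479) = 4487/5000 ≈ 0.897400
step 5 [2.5y] bond c/2=11/800: DF=(186343/200000 − 11/800·(0.982300+0.935700+0.928300+0.897400))/(1+11/800) = 8683/10000 ≈ 0.868300
step 6 [3y] swap r/2=683/27377: DF=(1 − 683/27377·(0.982300+0.935700+0.928300+0.897400+0.868300))/(1+683/27377) = 4317/5000 ≈ 0.863400
step 7 [3.5y] bond c/2=3/100: DF=(15992/15625 − 3/100·(0.982300+0.935700+0.928300+0.897400+0.868300+0.863400))/(1+3/100) = 4171/5000 ≈ 0.834200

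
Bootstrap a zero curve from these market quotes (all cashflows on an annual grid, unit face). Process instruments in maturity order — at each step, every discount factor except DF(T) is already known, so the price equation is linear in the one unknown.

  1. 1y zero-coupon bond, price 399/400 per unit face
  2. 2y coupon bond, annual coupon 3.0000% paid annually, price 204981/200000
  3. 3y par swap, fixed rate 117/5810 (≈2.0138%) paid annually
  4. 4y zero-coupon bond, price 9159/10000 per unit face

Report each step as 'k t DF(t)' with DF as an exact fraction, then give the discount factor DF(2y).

step 1 [1y] zero: DF = P = 399/400 ≈ 0.997500
step 2 [2y] bond c/1=3/100: DF=(204981/200000 − 3/100·(0.997500))/(1+3/100) = 483/500 ≈ 0.966000
step 3 [3y] swap r/1=117/5810: DF=(1 − 117/5810·(0.997500+0.966000))/(1+117/5810) = 1883/2000 ≈ 0.941500
step 4 [4y] zero: DF = P = 9159/10000 ≈ 0.915900

1 1 399/400
2 2 483/500
3 3 1883/2000
4 4 9159/10000
DF(2y) = 483/500 ≈ 0.966000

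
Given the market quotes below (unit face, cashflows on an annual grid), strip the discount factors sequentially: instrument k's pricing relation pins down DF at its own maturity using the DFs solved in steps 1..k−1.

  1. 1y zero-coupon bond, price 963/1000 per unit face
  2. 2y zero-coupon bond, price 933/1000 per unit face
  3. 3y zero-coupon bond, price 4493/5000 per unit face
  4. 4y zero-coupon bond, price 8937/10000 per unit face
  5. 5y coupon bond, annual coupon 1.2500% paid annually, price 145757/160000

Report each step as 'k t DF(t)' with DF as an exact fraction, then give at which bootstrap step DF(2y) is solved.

1 1 963/1000
2 2 933/1000
3 3 4493/5000
4 4 8937/10000
5 5 4271/5000
DF(2y) is solved at step 2

step 1 [1y] zero: DF = P = 963/1000 ≈ 0.963000
step 2 [2y] zero: DF = P = 933/1000 ≈ 0.933000
step 3 [3y] zero: DF = P = 4493/5000 ≈ 0.898600
step 4 [4y] zero: DF = P = 8937/10000 ≈ 0.893700
step 5 [5y] bond c/1=1/80: DF=(145757/160000 − 1/80·(0.963000+0.933000+0.898600+0.893700))/(1+1/80) = 4271/5000 ≈ 0.854200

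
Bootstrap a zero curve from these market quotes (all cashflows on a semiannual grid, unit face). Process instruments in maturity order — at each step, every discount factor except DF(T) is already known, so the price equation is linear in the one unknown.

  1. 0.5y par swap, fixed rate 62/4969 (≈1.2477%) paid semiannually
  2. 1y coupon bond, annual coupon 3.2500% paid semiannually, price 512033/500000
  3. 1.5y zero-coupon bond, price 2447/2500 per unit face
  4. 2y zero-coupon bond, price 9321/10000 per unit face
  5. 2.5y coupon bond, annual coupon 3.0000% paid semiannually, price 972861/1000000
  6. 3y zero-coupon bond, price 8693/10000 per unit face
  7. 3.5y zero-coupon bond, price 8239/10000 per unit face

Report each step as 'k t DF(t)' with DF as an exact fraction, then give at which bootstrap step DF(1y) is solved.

step 1 [0.5y] swap r/2=31/4969: DF=(1 − 31/4969·(0))/(1+31/4969) = 4969/5000 ≈ 0.993800
step 2 [1y] bond c/2=13/800: DF=(512033/500000 − 13/800·(0.993800))/(1+13/800) = 4959/5000 ≈ 0.991800
step 3 [1.5y] zero: DF = P = 2447/2500 ≈ 0.978800
step 4 [2y] zero: DF = P = 9321/10000 ≈ 0.932100
step 5 [2.5y] bond c/2=3/200: DF=(972861/1000000 − 3/200·(0.993800+0.991800+0.978800+0.932100))/(1+3/200) = 9009/10000 ≈ 0.900900
step 6 [3y] zero: DF = P = 8693/10000 ≈ 0.869300
step 7 [3.5y] zero: DF = P = 8239/10000 ≈ 0.823900

1 1/2 4969/5000
2 1 4959/5000
3 3/2 2447/2500
4 2 9321/10000
5 5/2 9009/10000
6 3 8693/10000
7 7/2 8239/10000
DF(1y) is solved at step 2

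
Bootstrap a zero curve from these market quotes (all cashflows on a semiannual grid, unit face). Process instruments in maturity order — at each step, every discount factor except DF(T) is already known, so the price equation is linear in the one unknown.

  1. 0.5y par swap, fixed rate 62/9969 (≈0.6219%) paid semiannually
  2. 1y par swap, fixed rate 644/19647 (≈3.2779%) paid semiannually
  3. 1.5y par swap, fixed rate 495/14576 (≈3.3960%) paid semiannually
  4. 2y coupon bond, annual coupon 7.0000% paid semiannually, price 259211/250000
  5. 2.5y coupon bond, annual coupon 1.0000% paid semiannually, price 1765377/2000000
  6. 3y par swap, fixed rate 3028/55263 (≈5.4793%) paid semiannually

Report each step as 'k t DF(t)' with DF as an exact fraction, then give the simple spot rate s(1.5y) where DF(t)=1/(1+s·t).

1 1/2 9969/10000
2 1 4839/5000
3 3/2 1901/2000
4 2 1129/1250
5 5/2 8593/10000
6 3 4243/5000
s(1.5y) = (1/(1901/2000) − 1)/(3/2) = 66/1901 ≈ 3.4719%

step 1 [0.5y] swap r/2=31/9969: DF=(1 − 31/9969·(0))/(1+31/9969) = 9969/10000 ≈ 0.996900
step 2 [1y] swap r/2=322/19647: DF=(1 − 322/19647·(0.996900))/(1+322/19647) = 4839/5000 ≈ 0.967800
step 3 [1.5y] swap r/2=495/29152: DF=(1 − 495/29152·(0.996900+0.967800))/(1+495/29152) = 1901/2000 ≈ 0.950500
step 4 [2y] bond c/2=7/200: DF=(259211/250000 − 7/200·(0.996900+0.967800+0.950500))/(1+7/200) = 1129/1250 ≈ 0.903200
step 5 [2.5y] bond c/2=1/200: DF=(1765377/2000000 − 1/200·(0.996900+0.967800+0.950500+0.903200))/(1+1/200) = 8593/10000 ≈ 0.859300
step 6 [3y] swap r/2=1514/55263: DF=(1 − 1514/55263·(0.996900+0.967800+0.950500+0.903200+0.859300))/(1+1514/55263) = 4243/5000 ≈ 0.848600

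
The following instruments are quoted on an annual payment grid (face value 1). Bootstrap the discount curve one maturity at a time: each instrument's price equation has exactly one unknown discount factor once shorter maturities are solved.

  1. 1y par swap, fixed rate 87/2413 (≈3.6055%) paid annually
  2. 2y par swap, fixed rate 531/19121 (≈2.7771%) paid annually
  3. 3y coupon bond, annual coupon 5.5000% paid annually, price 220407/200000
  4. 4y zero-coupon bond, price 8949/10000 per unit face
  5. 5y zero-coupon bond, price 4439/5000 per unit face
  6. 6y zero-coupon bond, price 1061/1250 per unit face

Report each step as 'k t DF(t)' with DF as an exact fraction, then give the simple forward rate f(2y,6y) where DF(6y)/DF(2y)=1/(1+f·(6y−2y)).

1 1 2413/2500
2 2 9469/10000
3 3 9449/10000
4 4 8949/10000
5 5 4439/5000
6 6 1061/1250
f(2y,6y) = ((9469/10000)/(1061/1250) − 1)/(4) = 981/33952 ≈ 2.8894%

step 1 [1y] swap r/1=87/2413: DF=(1 − 87/2413·(0))/(1+87/2413) = 2413/2500 ≈ 0.965200
step 2 [2y] swap r/1=531/19121: DF=(1 − 531/19121·(0.965200))/(1+531/19121) = 9469/10000 ≈ 0.946900
step 3 [3y] bond c/1=11/200: DF=(220407/200000 − 11/200·(0.965200+0.946900))/(1+11/200) = 9449/10000 ≈ 0.944900
step 4 [4y] zero: DF = P = 8949/10000 ≈ 0.894900
step 5 [5y] zero: DF = P = 4439/5000 ≈ 0.887800
step 6 [6y] zero: DF = P = 1061/1250 ≈ 0.848800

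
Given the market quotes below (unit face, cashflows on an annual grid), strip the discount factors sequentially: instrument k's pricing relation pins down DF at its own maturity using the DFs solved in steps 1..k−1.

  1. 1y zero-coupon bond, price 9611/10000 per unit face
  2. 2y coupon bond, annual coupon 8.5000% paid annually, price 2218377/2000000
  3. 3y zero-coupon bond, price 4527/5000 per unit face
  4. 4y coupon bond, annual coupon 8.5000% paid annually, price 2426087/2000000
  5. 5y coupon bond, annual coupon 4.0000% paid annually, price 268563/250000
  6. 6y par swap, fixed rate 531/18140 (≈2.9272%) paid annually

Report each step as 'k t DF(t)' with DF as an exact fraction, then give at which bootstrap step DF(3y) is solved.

1 1 9611/10000
2 2 947/1000
3 3 4527/5000
4 4 561/625
5 5 4451/5000
6 6 8407/10000
DF(3y) is solved at step 3

step 1 [1y] zero: DF = P = 9611/10000 ≈ 0.961100
step 2 [2y] bond c/1=17/200: DF=(2218377/2000000 − 17/200·(0.961100))/(1+17/200) = 947/1000 ≈ 0.947000
step 3 [3y] zero: DF = P = 4527/5000 ≈ 0.905400
step 4 [4y] bond c/1=17/200: DF=(2426087/2000000 − 17/200·(0.961100+0.947000+0.905400))/(1+17/200) = 561/625 ≈ 0.897600
step 5 [5y] bond c/1=1/25: DF=(268563/250000 − 1/25·(0.961100+0.947000+0.905400+0.897600))/(1+1/25) = 4451/5000 ≈ 0.890200
step 6 [6y] swap r/1=531/18140: DF=(1 − 531/18140·(0.961100+0.947000+0.905400+0.897600+0.890200))/(1+531/18140) = 8407/10000 ≈ 0.840700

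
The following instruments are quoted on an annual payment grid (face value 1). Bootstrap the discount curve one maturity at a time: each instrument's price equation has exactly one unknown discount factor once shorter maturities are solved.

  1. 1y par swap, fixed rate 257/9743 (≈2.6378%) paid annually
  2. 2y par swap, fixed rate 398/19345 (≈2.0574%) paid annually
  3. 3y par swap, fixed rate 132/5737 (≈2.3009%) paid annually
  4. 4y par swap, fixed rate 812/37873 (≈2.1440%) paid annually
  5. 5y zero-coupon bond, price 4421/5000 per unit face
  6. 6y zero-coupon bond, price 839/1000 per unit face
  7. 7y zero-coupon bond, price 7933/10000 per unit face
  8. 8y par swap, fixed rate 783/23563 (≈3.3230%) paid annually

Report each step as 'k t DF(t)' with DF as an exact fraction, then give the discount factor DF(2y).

1 1 9743/10000
2 2 4801/5000
3 3 467/500
4 4 2297/2500
5 5 4421/5000
6 6 839/1000
7 7 7933/10000
8 8 7651/10000
DF(2y) = 4801/5000 ≈ 0.960200

step 1 [1y] swap r/1=257/9743: DF=(1 − 257/9743·(0))/(1+257/9743) = 9743/10000 ≈ 0.974300
step 2 [2y] swap r/1=398/19345: DF=(1 − 398/19345·(0.974300))/(1+398/19345) = 4801/5000 ≈ 0.960200
step 3 [3y] swap r/1=132/5737: DF=(1 − 132/5737·(0.974300+0.960200))/(1+132/5737) = 467/500 ≈ 0.934000
step 4 [4y] swap r/1=812/37873: DF=(1 − 812/37873·(0.974300+0.960200+0.934000))/(1+812/37873) = 2297/2500 ≈ 0.918800
step 5 [5y] zero: DF = P = 4421/5000 ≈ 0.884200
step 6 [6y] zero: DF = P = 839/1000 ≈ 0.839000
step 7 [7y] zero: DF = P = 7933/10000 ≈ 0.793300
step 8 [8y] swap r/1=783/23563: DF=(1 − 783/23563·(0.974300+0.960200+0.934000+0.918800+0.884200+0.839000+0.793300))/(1+783/23563) = 7651/10000 ≈ 0.765100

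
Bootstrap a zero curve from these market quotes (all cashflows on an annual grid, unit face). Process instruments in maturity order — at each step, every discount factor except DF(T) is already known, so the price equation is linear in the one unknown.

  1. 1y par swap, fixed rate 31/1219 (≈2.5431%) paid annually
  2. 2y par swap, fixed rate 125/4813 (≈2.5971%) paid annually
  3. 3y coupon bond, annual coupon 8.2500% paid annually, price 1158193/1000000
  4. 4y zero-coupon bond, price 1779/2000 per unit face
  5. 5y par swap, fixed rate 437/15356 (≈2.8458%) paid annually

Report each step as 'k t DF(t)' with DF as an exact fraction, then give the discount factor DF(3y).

step 1 [1y] swap r/1=31/1219: DF=(1 − 31/1219·(0))/(1+31/1219) = 1219/1250 ≈ 0.975200
step 2 [2y] swap r/1=125/4813: DF=(1 − 125/4813·(0.975200))/(1+125/4813) = 19/20 ≈ 0.950000
step 3 [3y] bond c/1=33/400: DF=(1158193/1000000 − 33/400·(0.975200+0.950000))/(1+33/400) = 577/625 ≈ 0.923200
step 4 [4y] zero: DF = P = 1779/2000 ≈ 0.889500
step 5 [5y] swap r/1=437/15356: DF=(1 − 437/15356·(0.975200+0.950000+0.923200+0.889500))/(1+437/15356) = 8689/10000 ≈ 0.868900

1 1 1219/1250
2 2 19/20
3 3 577/625
4 4 1779/2000
5 5 8689/10000
DF(3y) = 577/625 ≈ 0.923200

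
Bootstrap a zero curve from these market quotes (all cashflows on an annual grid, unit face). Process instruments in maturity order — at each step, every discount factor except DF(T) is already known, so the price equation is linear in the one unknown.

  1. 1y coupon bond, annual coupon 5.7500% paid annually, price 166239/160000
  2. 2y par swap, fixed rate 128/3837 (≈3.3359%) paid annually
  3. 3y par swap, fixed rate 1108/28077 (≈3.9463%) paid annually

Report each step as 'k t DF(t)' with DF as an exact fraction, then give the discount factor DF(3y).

1 1 393/400
2 2 117/125
3 3 2223/2500
DF(3y) = 2223/2500 ≈ 0.889200

step 1 [1y] bond c/1=23/400: DF=(166239/160000 − 23/400·(0))/(1+23/400) = 393/400 ≈ 0.982500
step 2 [2y] swap r/1=128/3837: DF=(1 − 128/3837·(0.982500))/(1+128/3837) = 117/125 ≈ 0.936000
step 3 [3y] swap r/1=1108/28077: DF=(1 − 1108/28077·(0.982500+0.936000))/(1+1108/28077) = 2223/2500 ≈ 0.889200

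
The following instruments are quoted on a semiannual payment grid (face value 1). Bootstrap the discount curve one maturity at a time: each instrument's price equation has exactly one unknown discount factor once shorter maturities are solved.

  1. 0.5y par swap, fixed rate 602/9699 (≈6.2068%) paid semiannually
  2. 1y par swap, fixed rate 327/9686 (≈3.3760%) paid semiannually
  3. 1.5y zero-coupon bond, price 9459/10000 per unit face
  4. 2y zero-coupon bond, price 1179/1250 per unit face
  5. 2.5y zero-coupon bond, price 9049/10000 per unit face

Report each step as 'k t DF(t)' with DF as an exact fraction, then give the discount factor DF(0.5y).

1 1/2 9699/10000
2 1 9673/10000
3 3/2 9459/10000
4 2 1179/1250
5 5/2 9049/10000
DF(0.5y) = 9699/10000 ≈ 0.969900

step 1 [0.5y] swap r/2=301/9699: DF=(1 − 301/9699·(0))/(1+301/9699) = 9699/10000 ≈ 0.969900
step 2 [1y] swap r/2=327/19372: DF=(1 − 327/19372·(0.969900))/(1+327/19372) = 9673/10000 ≈ 0.967300
step 3 [1.5y] zero: DF = P = 9459/10000 ≈ 0.945900
step 4 [2y] zero: DF = P = 1179/1250 ≈ 0.943200
step 5 [2.5y] zero: DF = P = 9049/10000 ≈ 0.904900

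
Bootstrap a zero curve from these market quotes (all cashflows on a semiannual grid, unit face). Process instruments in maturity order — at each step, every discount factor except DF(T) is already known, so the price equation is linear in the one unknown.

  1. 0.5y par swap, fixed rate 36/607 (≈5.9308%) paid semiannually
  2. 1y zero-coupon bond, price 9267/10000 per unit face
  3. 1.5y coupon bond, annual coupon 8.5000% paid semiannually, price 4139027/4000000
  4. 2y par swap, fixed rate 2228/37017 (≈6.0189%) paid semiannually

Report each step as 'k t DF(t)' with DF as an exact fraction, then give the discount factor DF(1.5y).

step 1 [0.5y] swap r/2=18/607: DF=(1 − 18/607·(0))/(1+18/607) = 607/625 ≈ 0.971200
step 2 [1y] zero: DF = P = 9267/10000 ≈ 0.926700
step 3 [1.5y] bond c/2=17/400: DF=(4139027/4000000 − 17/400·(0.971200+0.926700))/(1+17/400) = 572/625 ≈ 0.915200
step 4 [2y] swap r/2=1114/37017: DF=(1 − 1114/37017·(0.971200+0.926700+0.915200))/(1+1114/37017) = 4443/5000 ≈ 0.888600

1 1/2 607/625
2 1 9267/10000
3 3/2 572/625
4 2 4443/5000
DF(1.5y) = 572/625 ≈ 0.915200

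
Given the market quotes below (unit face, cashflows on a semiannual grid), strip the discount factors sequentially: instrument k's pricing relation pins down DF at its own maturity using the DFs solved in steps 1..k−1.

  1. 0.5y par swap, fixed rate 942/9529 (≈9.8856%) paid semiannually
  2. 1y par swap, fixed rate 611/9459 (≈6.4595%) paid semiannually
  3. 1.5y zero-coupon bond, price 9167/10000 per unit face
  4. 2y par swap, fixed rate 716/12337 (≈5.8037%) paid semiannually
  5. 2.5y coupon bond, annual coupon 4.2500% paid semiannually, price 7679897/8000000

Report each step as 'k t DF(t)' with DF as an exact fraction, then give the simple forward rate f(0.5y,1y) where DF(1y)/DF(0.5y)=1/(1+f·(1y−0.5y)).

step 1 [0.5y] swap r/2=471/9529: DF=(1 − 471/9529·(0))/(1+471/9529) = 9529/10000 ≈ 0.952900
step 2 [1y] swap r/2=611/18918: DF=(1 − 611/18918·(0.952900))/(1+611/18918) = 9389/10000 ≈ 0.938900
step 3 [1.5y] zero: DF = P = 9167/10000 ≈ 0.916700
step 4 [2y] swap r/2=358/12337: DF=(1 − 358/12337·(0.952900+0.938900+0.916700))/(1+358/12337) = 4463/5000 ≈ 0.892600
step 5 [2.5y] bond c/2=17/800: DF=(7679897/8000000 − 17/800·(0.952900+0.938900+0.916700+0.892600))/(1+17/800) = 863/1000 ≈ 0.863000

1 1/2 9529/10000
2 1 9389/10000
3 3/2 9167/10000
4 2 4463/5000
5 5/2 863/1000
f(0.5y,1y) = ((9529/10000)/(9389/10000) − 1)/(1/2) = 280/9389 ≈ 2.9822%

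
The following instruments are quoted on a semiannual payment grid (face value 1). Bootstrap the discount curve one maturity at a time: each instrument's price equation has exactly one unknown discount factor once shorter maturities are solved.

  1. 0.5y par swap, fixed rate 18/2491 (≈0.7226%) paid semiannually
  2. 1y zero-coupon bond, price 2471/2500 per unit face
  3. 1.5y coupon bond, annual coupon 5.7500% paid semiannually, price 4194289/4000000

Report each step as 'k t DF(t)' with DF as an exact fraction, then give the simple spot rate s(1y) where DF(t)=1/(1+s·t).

1 1/2 2491/2500
2 1 2471/2500
3 3/2 4819/5000
s(1y) = (1/(2471/2500) − 1)/(1) = 29/2471 ≈ 1.1736%

step 1 [0.5y] swap r/2=9/2491: DF=(1 − 9/2491·(0))/(1+9/2491) = 2491/2500 ≈ 0.996400
step 2 [1y] zero: DF = P = 2471/2500 ≈ 0.988400
step 3 [1.5y] bond c/2=23/800: DF=(4194289/4000000 − 23/800·(0.996400+0.988400))/(1+23/800) = 4819/5000 ≈ 0.963800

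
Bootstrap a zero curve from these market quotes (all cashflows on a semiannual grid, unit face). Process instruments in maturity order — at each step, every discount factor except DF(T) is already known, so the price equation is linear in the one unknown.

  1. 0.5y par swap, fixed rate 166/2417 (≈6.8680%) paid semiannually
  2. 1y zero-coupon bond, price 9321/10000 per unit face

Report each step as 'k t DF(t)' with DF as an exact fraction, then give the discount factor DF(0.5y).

step 1 [0.5y] swap r/2=83/2417: DF=(1 − 83/2417·(0))/(1+83/2417) = 2417/2500 ≈ 0.966800
step 2 [1y] zero: DF = P = 9321/10000 ≈ 0.932100

1 1/2 2417/2500
2 1 9321/10000
DF(0.5y) = 2417/2500 ≈ 0.966800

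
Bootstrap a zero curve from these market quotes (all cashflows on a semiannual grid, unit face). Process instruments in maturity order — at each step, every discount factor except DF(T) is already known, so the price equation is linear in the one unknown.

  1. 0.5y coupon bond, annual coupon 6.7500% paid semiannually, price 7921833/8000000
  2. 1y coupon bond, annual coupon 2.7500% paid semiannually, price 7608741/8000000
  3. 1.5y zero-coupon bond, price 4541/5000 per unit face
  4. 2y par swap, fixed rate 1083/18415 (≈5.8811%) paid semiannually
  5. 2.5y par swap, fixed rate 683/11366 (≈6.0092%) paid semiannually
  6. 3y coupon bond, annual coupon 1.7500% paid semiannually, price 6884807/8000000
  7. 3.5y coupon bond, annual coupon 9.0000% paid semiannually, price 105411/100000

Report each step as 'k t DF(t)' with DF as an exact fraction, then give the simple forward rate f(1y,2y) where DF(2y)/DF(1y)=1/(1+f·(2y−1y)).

step 1 [0.5y] bond c/2=27/800: DF=(7921833/8000000 − 27/800·(0))/(1+27/800) = 9579/10000 ≈ 0.957900
step 2 [1y] bond c/2=11/800: DF=(7608741/8000000 − 11/800·(0.957900))/(1+11/800) = 2313/2500 ≈ 0.925200
step 3 [1.5y] zero: DF = P = 4541/5000 ≈ 0.908200
step 4 [2y] swap r/2=1083/36830: DF=(1 − 1083/36830·(0.957900+0.925200+0.908200))/(1+1083/36830) = 8917/10000 ≈ 0.891700
step 5 [2.5y] swap r/2=683/22732: DF=(1 − 683/22732·(0.957900+0.925200+0.908200+0.891700))/(1+683/22732) = 4317/5000 ≈ 0.863400
step 6 [3y] bond c/2=7/800: DF=(6884807/8000000 − 7/800·(0.957900+0.925200+0.908200+0.891700+0.863400))/(1+7/800) = 8137/10000 ≈ 0.813700
step 7 [3.5y] bond c/2=9/200: DF=(105411/100000 − 9/200·(0.957900+0.925200+0.908200+0.891700+0.863400+0.813700))/(1+9/200) = 7779/10000 ≈ 0.777900

1 1/2 9579/10000
2 1 2313/2500
3 3/2 4541/5000
4 2 8917/10000
5 5/2 4317/5000
6 3 8137/10000
7 7/2 7779/10000
f(1y,2y) = ((2313/2500)/(8917/10000) − 1)/(1) = 335/8917 ≈ 3.7569%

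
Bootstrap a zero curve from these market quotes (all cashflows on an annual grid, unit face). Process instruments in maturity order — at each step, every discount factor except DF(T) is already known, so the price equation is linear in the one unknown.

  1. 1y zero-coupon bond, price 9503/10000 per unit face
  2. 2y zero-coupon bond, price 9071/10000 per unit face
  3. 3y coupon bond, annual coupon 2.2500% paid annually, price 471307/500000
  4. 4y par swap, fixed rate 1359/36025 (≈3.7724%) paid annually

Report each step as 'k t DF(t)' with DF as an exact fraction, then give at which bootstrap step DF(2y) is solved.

1 1 9503/10000
2 2 9071/10000
3 3 881/1000
4 4 8641/10000
DF(2y) is solved at step 2

step 1 [1y] zero: DF = P = 9503/10000 ≈ 0.950300
step 2 [2y] zero: DF = P = 9071/10000 ≈ 0.907100
step 3 [3y] bond c/1=9/400: DF=(471307/500000 − 9/400·(0.950300+0.907100))/(1+9/400) = 881/1000 ≈ 0.881000
step 4 [4y] swap r/1=1359/36025: DF=(1 − 1359/36025·(0.950300+0.907100+0.881000))/(1+1359/36025) = 8641/10000 ≈ 0.864100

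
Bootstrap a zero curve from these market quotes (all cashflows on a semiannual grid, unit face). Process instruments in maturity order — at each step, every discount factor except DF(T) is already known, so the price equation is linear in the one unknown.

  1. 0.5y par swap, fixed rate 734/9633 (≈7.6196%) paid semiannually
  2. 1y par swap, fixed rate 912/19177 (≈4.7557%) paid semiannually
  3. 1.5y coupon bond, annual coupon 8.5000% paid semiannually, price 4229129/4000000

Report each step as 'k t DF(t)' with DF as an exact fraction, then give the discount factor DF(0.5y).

1 1/2 9633/10000
2 1 1193/1250
3 3/2 117/125
DF(0.5y) = 9633/10000 ≈ 0.963300

step 1 [0.5y] swap r/2=367/9633: DF=(1 − 367/9633·(0))/(1+367/9633) = 9633/10000 ≈ 0.963300
step 2 [1y] swap r/2=456/19177: DF=(1 − 456/19177·(0.963300))/(1+456/19177) = 1193/1250 ≈ 0.954400
step 3 [1.5y] bond c/2=17/400: DF=(4229129/4000000 − 17/400·(0.963300+0.954400))/(1+17/400) = 117/125 ≈ 0.936000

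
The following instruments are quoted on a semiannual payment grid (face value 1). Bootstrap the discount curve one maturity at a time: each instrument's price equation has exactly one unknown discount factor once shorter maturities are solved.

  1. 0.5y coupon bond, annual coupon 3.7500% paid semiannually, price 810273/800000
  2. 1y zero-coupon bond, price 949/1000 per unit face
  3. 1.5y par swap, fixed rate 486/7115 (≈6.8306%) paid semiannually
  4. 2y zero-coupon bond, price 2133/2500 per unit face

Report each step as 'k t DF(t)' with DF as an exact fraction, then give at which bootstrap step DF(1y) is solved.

step 1 [0.5y] bond c/2=3/160: DF=(810273/800000 − 3/160·(0))/(1+3/160) = 4971/5000 ≈ 0.994200
step 2 [1y] zero: DF = P = 949/1000 ≈ 0.949000
step 3 [1.5y] swap r/2=243/7115: DF=(1 − 243/7115·(0.994200+0.949000))/(1+243/7115) = 2257/2500 ≈ 0.902800
step 4 [2y] zero: DF = P = 2133/2500 ≈ 0.853200

1 1/2 4971/5000
2 1 949/1000
3 3/2 2257/2500
4 2 2133/2500
DF(1y) is solved at step 2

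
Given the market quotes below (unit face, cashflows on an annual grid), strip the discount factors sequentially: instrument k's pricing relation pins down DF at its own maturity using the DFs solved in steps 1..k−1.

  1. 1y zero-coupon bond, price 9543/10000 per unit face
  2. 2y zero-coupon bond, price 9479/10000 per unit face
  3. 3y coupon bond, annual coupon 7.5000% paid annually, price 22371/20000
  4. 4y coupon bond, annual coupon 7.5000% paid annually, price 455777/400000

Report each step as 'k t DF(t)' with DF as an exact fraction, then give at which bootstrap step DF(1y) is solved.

1 1 9543/10000
2 2 9479/10000
3 3 4539/5000
4 4 8639/10000
DF(1y) is solved at step 1

step 1 [1y] zero: DF = P = 9543/10000 ≈ 0.954300
step 2 [2y] zero: DF = P = 9479/10000 ≈ 0.947900
step 3 [3y] bond c/1=3/40: DF=(22371/20000 − 3/40·(0.954300+0.947900))/(1+3/40) = 4539/5000 ≈ 0.907800
step 4 [4y] bond c/1=3/40: DF=(455777/400000 − 3/40·(0.954300+0.947900+0.907800))/(1+3/40) = 8639/10000 ≈ 0.863900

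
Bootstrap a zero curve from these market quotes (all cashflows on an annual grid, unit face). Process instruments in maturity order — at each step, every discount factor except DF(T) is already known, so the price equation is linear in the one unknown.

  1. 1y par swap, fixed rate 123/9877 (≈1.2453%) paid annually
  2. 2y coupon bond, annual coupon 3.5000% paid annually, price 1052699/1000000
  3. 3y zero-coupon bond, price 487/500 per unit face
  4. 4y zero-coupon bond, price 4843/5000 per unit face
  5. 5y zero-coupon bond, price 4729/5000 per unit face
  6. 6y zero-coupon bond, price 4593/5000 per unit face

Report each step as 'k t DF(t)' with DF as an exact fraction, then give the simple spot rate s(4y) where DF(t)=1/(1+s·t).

step 1 [1y] swap r/1=123/9877: DF=(1 − 123/9877·(0))/(1+123/9877) = 9877/10000 ≈ 0.987700
step 2 [2y] bond c/1=7/200: DF=(1052699/1000000 − 7/200·(0.987700))/(1+7/200) = 9837/10000 ≈ 0.983700
step 3 [3y] zero: DF = P = 487/500 ≈ 0.974000
step 4 [4y] zero: DF = P = 4843/5000 ≈ 0.968600
step 5 [5y] zero: DF = P = 4729/5000 ≈ 0.945800
step 6 [6y] zero: DF = P = 4593/5000 ≈ 0.918600

1 1 9877/10000
2 2 9837/10000
3 3 487/500
4 4 4843/5000
5 5 4729/5000
6 6 4593/5000
s(4y) = (1/(4843/5000) − 1)/(4) = 157/19372 ≈ 0.8104%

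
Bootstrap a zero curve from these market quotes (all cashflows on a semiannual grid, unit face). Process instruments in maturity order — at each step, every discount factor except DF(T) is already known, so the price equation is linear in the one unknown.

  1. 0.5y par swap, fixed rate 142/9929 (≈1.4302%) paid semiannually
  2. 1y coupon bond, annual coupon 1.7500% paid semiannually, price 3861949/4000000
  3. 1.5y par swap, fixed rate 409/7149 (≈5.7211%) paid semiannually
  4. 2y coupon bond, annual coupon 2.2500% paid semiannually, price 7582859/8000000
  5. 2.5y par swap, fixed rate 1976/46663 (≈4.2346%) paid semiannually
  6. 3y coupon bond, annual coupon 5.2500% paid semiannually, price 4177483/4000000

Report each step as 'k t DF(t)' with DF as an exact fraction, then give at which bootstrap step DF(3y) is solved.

step 1 [0.5y] swap r/2=71/9929: DF=(1 − 71/9929·(0))/(1+71/9929) = 9929/10000 ≈ 0.992900
step 2 [1y] bond c/2=7/800: DF=(3861949/4000000 − 7/800·(0.992900))/(1+7/800) = 1897/2000 ≈ 0.948500
step 3 [1.5y] swap r/2=409/14298: DF=(1 − 409/14298·(0.992900+0.948500))/(1+409/14298) = 4591/5000 ≈ 0.918200
step 4 [2y] bond c/2=9/800: DF=(7582859/8000000 − 9/800·(0.992900+0.948500+0.918200))/(1+9/800) = 1811/2000 ≈ 0.905500
step 5 [2.5y] swap r/2=988/46663: DF=(1 − 988/46663·(0.992900+0.948500+0.918200+0.905500))/(1+988/46663) = 2253/2500 ≈ 0.901200
step 6 [3y] bond c/2=21/800: DF=(4177483/4000000 − 21/800·(0.992900+0.948500+0.918200+0.905500+0.901200))/(1+21/800) = 8983/10000 ≈ 0.898300

1 1/2 9929/10000
2 1 1897/2000
3 3/2 4591/5000
4 2 1811/2000
5 5/2 2253/2500
6 3 8983/10000
DF(3y) is solved at step 6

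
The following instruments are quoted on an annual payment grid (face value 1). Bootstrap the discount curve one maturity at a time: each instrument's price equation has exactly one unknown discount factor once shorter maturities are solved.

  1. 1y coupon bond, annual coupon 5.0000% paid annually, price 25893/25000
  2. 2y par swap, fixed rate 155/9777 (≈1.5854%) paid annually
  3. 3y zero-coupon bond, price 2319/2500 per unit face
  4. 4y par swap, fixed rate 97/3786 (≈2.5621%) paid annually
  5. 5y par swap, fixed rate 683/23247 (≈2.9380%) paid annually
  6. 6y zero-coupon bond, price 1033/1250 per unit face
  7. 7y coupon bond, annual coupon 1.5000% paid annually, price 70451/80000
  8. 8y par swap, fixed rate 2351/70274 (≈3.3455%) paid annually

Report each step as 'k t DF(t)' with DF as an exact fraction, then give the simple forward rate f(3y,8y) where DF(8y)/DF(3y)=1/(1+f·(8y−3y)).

step 1 [1y] bond c/1=1/20: DF=(25893/25000 − 1/20·(0))/(1+1/20) = 1233/1250 ≈ 0.986400
step 2 [2y] swap r/1=155/9777: DF=(1 − 155/9777·(0.986400))/(1+155/9777) = 969/1000 ≈ 0.969000
step 3 [3y] zero: DF = P = 2319/2500 ≈ 0.927600
step 4 [4y] swap r/1=97/3786: DF=(1 − 97/3786·(0.986400+0.969000+0.927600))/(1+97/3786) = 903/1000 ≈ 0.903000
step 5 [5y] swap r/1=683/23247: DF=(1 − 683/23247·(0.986400+0.969000+0.927600+0.903000))/(1+683/23247) = 4317/5000 ≈ 0.863400
step 6 [6y] zero: DF = P = 1033/1250 ≈ 0.826400
step 7 [7y] bond c/1=3/200: DF=(70451/80000 − 3/200·(0.986400+0.969000+0.927600+0.903000+0.863400+0.826400))/(1+3/200) = 7867/10000 ≈ 0.786700
step 8 [8y] swap r/1=2351/70274: DF=(1 − 2351/70274·(0.986400+0.969000+0.927600+0.903000+0.863400+0.826400+0.786700))/(1+2351/70274) = 7649/10000 ≈ 0.764900

1 1 1233/1250
2 2 969/1000
3 3 2319/2500
4 4 903/1000
5 5 4317/5000
6 6 1033/1250
7 7 7867/10000
8 8 7649/10000
f(3y,8y) = ((2319/2500)/(7649/10000) − 1)/(5) = 1627/38245 ≈ 4.2542%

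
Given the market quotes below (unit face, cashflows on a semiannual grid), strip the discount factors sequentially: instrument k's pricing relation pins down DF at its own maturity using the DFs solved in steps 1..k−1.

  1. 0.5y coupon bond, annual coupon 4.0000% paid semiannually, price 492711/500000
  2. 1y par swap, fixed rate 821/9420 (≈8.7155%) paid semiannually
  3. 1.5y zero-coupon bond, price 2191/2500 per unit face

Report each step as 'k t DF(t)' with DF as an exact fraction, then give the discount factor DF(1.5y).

1 1/2 9661/10000
2 1 9179/10000
3 3/2 2191/2500
DF(1.5y) = 2191/2500 ≈ 0.876400

step 1 [0.5y] bond c/2=1/50: DF=(492711/500000 − 1/50·(0))/(1+1/50) = 9661/10000 ≈ 0.966100
step 2 [1y] swap r/2=821/18840: DF=(1 − 821/18840·(0.966100))/(1+821/18840) = 9179/10000 ≈ 0.917900
step 3 [1.5y] zero: DF = P = 2191/2500 ≈ 0.876400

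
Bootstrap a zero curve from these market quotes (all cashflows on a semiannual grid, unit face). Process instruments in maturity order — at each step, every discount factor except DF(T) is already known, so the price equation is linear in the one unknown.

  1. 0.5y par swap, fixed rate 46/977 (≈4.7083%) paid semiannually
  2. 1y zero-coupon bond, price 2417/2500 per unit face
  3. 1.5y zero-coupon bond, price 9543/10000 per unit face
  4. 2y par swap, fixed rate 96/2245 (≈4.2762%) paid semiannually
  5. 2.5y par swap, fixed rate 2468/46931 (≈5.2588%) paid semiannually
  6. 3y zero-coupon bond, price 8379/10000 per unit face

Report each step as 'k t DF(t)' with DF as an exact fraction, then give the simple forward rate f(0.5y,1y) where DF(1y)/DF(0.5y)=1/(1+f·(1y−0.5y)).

1 1/2 977/1000
2 1 2417/2500
3 3/2 9543/10000
4 2 574/625
5 5/2 4383/5000
6 3 8379/10000
f(0.5y,1y) = ((977/1000)/(2417/2500) − 1)/(1/2) = 51/2417 ≈ 2.1101%

step 1 [0.5y] swap r/2=23/977: DF=(1 − 23/977·(0))/(1+23/977) = 977/1000 ≈ 0.977000
step 2 [1y] zero: DF = P = 2417/2500 ≈ 0.966800
step 3 [1.5y] zero: DF = P = 9543/10000 ≈ 0.954300
step 4 [2y] swap r/2=48/2245: DF=(1 − 48/2245·(0.977000+0.966800+0.954300))/(1+48/2245) = 574/625 ≈ 0.918400
step 5 [2.5y] swap r/2=1234/46931: DF=(1 − 1234/46931·(0.977000+0.966800+0.954300+0.918400))/(1+1234/46931) = 4383/5000 ≈ 0.876600
step 6 [3y] zero: DF = P = 8379/10000 ≈ 0.837900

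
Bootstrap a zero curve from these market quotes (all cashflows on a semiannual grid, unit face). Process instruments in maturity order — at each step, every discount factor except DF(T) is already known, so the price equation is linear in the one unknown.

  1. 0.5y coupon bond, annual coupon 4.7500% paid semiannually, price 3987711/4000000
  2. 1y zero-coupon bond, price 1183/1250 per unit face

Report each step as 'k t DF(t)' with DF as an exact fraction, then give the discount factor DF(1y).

step 1 [0.5y] bond c/2=19/800: DF=(3987711/4000000 − 19/800·(0))/(1+19/800) = 4869/5000 ≈ 0.973800
step 2 [1y] zero: DF = P = 1183/1250 ≈ 0.946400

1 1/2 4869/5000
2 1 1183/1250
DF(1y) = 1183/1250 ≈ 0.946400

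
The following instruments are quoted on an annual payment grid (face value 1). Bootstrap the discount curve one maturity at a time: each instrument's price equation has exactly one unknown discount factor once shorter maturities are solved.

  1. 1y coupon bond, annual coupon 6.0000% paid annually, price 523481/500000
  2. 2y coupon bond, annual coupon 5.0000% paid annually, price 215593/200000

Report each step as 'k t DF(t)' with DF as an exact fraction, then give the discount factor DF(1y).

1 1 9877/10000
2 2 2449/2500
DF(1y) = 9877/10000 ≈ 0.987700

step 1 [1y] bond c/1=3/50: DF=(523481/500000 − 3/50·(0))/(1+3/50) = 9877/10000 ≈ 0.987700
step 2 [2y] bond c/1=1/20: DF=(215593/200000 − 1/20·(0.987700))/(1+1/20) = 2449/2500 ≈ 0.979600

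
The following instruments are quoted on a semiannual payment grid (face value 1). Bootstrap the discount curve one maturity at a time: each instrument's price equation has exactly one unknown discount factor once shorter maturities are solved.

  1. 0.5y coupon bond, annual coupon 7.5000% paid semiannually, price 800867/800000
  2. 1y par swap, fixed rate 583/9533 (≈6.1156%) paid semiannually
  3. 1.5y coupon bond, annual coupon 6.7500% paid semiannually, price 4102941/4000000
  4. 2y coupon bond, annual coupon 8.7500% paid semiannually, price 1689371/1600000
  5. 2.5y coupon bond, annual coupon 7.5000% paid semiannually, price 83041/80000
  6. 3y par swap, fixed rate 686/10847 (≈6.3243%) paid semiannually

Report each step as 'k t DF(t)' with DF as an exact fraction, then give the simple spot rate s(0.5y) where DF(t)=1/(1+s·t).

1 1/2 9649/10000
2 1 9417/10000
3 3/2 93/100
4 2 8927/10000
5 5/2 8657/10000
6 3 1657/2000
s(0.5y) = (1/(9649/10000) − 1)/(1/2) = 702/9649 ≈ 7.2754%

step 1 [0.5y] bond c/2=3/80: DF=(800867/800000 − 3/80·(0))/(1+3/80) = 9649/10000 ≈ 0.964900
step 2 [1y] swap r/2=583/19066: DF=(1 − 583/19066·(0.964900))/(1+583/19066) = 9417/10000 ≈ 0.941700
step 3 [1.5y] bond c/2=27/800: DF=(4102941/4000000 − 27/800·(0.964900+0.941700))/(1+27/800) = 93/100 ≈ 0.930000
step 4 [2y] bond c/2=7/160: DF=(1689371/1600000 − 7/160·(0.964900+0.941700+0.930000))/(1+7/160) = 8927/10000 ≈ 0.892700
step 5 [2.5y] bond c/2=3/80: DF=(83041/80000 − 3/80·(0.964900+0.941700+0.930000+0.892700))/(1+3/80) = 8657/10000 ≈ 0.865700
step 6 [3y] swap r/2=343/10847: DF=(1 − 343/10847·(0.964900+0.941700+0.930000+0.892700+0.865700))/(1+343/10847) = 1657/2000 ≈ 0.828500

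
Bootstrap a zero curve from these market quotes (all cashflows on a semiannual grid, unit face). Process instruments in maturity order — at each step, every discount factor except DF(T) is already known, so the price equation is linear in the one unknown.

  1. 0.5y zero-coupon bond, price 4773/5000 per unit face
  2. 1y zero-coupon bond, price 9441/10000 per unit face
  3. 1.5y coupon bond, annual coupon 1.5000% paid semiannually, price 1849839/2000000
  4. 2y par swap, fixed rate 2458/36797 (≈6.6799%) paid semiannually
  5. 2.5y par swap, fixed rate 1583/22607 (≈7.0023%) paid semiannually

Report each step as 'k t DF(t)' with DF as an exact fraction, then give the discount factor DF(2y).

1 1/2 4773/5000
2 1 9441/10000
3 3/2 9039/10000
4 2 8771/10000
5 5/2 8417/10000
DF(2y) = 8771/10000 ≈ 0.877100

step 1 [0.5y] zero: DF = P = 4773/5000 ≈ 0.954600
step 2 [1y] zero: DF = P = 9441/10000 ≈ 0.944100
step 3 [1.5y] bond c/2=3/400: DF=(1849839/2000000 − 3/400·(0.954600+0.944100))/(1+3/400) = 9039/10000 ≈ 0.903900
step 4 [2y] swap r/2=1229/36797: DF=(1 − 1229/36797·(0.954600+0.944100+0.903900))/(1+1229/36797) = 8771/10000 ≈ 0.877100
step 5 [2.5y] swap r/2=1583/45214: DF=(1 − 1583/45214·(0.954600+0.944100+0.903900+0.877100))/(1+1583/45214) = 8417/10000 ≈ 0.841700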